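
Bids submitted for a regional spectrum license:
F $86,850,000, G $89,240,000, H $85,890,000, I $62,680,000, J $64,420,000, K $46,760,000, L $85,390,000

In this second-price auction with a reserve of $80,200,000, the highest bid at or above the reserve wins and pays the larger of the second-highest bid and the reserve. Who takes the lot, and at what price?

Bids in order: 89,240,000 (G) > 86,850,000 (F) > 85,890,000 (H) > 85,390,000 (L) > 64,420,000 (J) > 62,680,000 (I) > …
Highest eligible bid: G at $89,240,000.
max(second-highest $86,850,000, reserve $80,200,000) = $86,850,000; the reserve does not bind.

G pays $86,850,000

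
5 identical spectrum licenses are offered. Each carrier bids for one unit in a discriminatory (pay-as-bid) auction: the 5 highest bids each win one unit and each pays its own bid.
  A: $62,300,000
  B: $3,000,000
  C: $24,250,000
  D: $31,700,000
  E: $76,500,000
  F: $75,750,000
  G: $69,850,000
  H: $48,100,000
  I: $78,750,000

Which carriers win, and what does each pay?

Bids ranked high→low: 78,750,000 (I), 76,500,000 (E), 75,750,000 (F), 69,850,000 (G), 62,300,000 (A), 48,100,000 (H), 31,700,000 (D), …
Top 5: I, E, F, G, A.
Each winner pays its own bid: I $78,750,000, E $76,500,000, F $75,750,000, G $69,850,000, A $62,300,000.

I $78,750,000, E $76,500,000, F $75,750,000, G $69,850,000, A $62,300,000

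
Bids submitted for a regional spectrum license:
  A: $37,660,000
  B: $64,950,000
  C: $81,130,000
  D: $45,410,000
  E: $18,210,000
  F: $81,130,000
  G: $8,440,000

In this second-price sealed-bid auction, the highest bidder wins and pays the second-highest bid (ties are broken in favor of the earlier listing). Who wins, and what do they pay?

Bids in order: 81,130,000 (C) > 81,130,000 (F) > 64,950,000 (B) > 45,410,000 (D) > 37,660,000 (A) > 18,210,000 (E) > …
Tie at $81,130,000 → C wins by tie-break.
C is highest; pays the second-highest bid, $81,130,000.

C pays $81,130,000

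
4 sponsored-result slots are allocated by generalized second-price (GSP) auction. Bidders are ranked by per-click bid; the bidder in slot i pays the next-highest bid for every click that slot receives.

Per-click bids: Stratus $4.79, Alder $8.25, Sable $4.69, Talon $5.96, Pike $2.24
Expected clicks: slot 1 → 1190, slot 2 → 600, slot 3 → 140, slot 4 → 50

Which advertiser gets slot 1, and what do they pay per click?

Alder; $5.96 per click

Ranked by bid: $8.25 (Alder) > $5.96 (Talon) > $4.79 (Stratus) > $4.69 (Sable) > $2.24 (Pike)
Slot 1 goes to the first-ranked bidder, Alder, who pays the next bid down: $5.96/click.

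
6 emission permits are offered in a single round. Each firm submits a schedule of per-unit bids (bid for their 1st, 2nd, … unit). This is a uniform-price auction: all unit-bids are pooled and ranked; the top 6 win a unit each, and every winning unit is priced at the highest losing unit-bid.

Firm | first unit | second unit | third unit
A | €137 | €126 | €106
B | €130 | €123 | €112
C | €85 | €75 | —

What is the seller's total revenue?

Merging the schedules and taking the best 6: 137 (A-1), 130 (B-1), 126 (A-2), 123 (B-2), 112 (B-3), 106 (A-3)
Highest rejected unit-bid = €85.
Allocation: A 3, B 3. Every unit priced at €85.
Revenue = 6 × 85 = €510.

Total revenue: €510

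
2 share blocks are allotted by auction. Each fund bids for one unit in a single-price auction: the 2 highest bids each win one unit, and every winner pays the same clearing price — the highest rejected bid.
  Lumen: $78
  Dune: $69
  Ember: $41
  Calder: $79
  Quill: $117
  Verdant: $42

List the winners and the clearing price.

Bids ranked high→low: 117 (Quill), 79 (Calder), 78 (Lumen), 69 (Dune), …
Top 2: Quill, Calder.
First losing bid is Lumen's $78, which sets the uniform price.

Quill, Calder; each pays $78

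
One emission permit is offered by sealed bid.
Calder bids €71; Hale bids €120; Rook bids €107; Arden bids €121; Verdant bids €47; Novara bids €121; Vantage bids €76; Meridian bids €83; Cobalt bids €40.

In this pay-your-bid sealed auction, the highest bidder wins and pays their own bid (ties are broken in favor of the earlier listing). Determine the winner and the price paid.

Arden pays €121

Rule: the highest bidder wins and pays their own bid.
Bids ranked: 121 (Arden) > 121 (Novara) > 120 (Hale) > 107 (Rook) > 83 (Meridian) > 76 (Vantage) > …
Arden and Novara tie at €121; tie-break gives it to Arden.
Arden has the highest bid and pays exactly that: €121.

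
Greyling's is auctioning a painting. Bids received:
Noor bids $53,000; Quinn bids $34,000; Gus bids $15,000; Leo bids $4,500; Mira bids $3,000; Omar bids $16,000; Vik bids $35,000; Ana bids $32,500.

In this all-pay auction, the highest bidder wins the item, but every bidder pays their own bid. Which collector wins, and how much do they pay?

Noor pays $53,000

Rule: the highest bidder wins the item, but every bidder pays their own bid.
Sorting bids: 53,000 (Noor) > 35,000 (Vik) > 34,000 (Quinn) > 32,500 (Ana) > 16,000 (Omar) > 15,000 (Gus) > …
Noor is highest and takes the item; every bidder forfeits their bid.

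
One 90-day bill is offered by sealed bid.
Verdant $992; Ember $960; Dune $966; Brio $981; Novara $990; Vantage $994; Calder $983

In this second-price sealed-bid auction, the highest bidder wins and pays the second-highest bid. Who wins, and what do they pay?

Sorting bids: 994 (Vantage) > 992 (Verdant) > 990 (Novara) > 983 (Calder) > 981 (Brio) > 966 (Dune) > …
Second-price: Vantage pays Verdant's bid of $992.

Vantage pays $992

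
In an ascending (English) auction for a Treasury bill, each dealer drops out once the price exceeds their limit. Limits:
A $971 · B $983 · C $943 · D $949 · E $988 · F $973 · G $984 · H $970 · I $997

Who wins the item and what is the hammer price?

I wins at $988

Ascending (English) auction: the price rises until one bidder remains; the winner pays the price at which the last rival dropped out.
Limits ranked: 997 (I) > 988 (E) > 984 (G) > 983 (B) > 973 (F) > 971 (A) > …
E is the last rival to drop out, at $988; I remains and wins at that price.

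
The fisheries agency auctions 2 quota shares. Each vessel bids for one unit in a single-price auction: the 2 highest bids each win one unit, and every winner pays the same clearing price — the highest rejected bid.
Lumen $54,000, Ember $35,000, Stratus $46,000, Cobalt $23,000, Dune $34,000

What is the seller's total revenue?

Total revenue: $70,000

Bids ranked high→low: 54,000 (Lumen), 46,000 (Stratus), 35,000 (Ember), 34,000 (Dune), …
Top 2: Lumen, Stratus.
First losing bid is Ember's $35,000, which sets the uniform price.
Total revenue = 2 × $35,000 = $70,000.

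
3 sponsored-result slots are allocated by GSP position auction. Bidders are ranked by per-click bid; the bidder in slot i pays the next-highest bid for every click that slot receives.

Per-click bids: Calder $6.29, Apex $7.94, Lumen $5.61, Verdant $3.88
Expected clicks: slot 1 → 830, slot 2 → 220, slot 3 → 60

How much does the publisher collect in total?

Sorting advertisers: $7.94 (Apex) > $6.29 (Calder) > $5.61 (Lumen) > $3.88 (Verdant)
Slot 1: Apex pays $6.29 × 830 = $5220.70
Slot 2: Calder pays $5.61 × 220 = $1234.20
Slot 3: Lumen pays $3.88 × 60 = $232.80
Total = $6687.70

Total revenue: $6687.70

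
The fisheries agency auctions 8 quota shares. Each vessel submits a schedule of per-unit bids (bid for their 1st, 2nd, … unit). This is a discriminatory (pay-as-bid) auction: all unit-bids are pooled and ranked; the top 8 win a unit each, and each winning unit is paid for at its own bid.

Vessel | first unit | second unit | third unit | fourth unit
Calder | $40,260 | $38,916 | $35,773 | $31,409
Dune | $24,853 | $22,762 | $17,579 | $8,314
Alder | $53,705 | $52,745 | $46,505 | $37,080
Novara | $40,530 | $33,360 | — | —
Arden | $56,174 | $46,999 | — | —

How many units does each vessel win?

All unit-bids, highest first — top 8: 56,174 (Arden-1), 53,705 (Alder-1), 52,745 (Alder-2), 46,999 (Arden-2), 46,505 (Alder-3), 40,530 (Novara-1), 40,260 (Calder-1), 38,916 (Calder-2)
Next rejected bid: $37,080 (not a price — pay-as-bid).
Allocation: Alder 3, Arden 2, Calder 2, Novara 1.

Alder 3, Arden 2, Calder 2, Novara 1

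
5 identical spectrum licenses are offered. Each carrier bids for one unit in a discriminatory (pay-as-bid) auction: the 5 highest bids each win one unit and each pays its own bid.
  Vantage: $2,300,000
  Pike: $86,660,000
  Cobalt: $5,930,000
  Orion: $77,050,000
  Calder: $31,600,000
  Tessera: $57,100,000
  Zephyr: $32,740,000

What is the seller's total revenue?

Ordering the bids: 86,660,000 (Pike), 77,050,000 (Orion), 57,100,000 (Tessera), 32,740,000 (Zephyr), 31,600,000 (Calder), 5,930,000 (Cobalt), 2,300,000 (Vantage)
Top 5: Pike, Orion, Tessera, Zephyr, Calder.
Total revenue = 86,660,000 + 77,050,000 + 57,100,000 + 32,740,000 + 31,600,000 = $285,150,000.

Total revenue: $285,150,000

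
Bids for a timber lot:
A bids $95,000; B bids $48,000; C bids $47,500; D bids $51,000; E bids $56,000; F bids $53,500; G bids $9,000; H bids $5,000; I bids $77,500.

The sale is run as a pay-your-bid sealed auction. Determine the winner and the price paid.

Bids ranked: 95,000 (A) > 77,500 (I) > 56,000 (E) > 53,500 (F) > 51,000 (D) > 48,000 (B) > …
A has the highest bid and pays exactly that: $95,000.

A pays $95,000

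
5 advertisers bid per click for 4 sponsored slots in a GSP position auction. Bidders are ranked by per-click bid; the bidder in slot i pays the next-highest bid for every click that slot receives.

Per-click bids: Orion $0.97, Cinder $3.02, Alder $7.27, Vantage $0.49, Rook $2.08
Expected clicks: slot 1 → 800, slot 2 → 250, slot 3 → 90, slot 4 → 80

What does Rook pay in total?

Rook pays $87.30

Sorting advertisers: $7.27 (Alder) > $3.02 (Cinder) > $2.08 (Rook) > $0.97 (Orion) > $0.49 (Vantage)
Rook holds slot 3 → pays next bid $0.97 × 90 clicks = $87.30.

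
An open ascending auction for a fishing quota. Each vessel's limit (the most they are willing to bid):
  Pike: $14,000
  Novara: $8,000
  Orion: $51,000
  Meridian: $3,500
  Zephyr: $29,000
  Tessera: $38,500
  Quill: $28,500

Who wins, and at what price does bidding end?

Orion wins at $38,500

Rule: the price rises until one bidder remains; the winner pays the price at which the last rival dropped out.
Sorting limits: 51,000 (Orion) > 38,500 (Tessera) > 29,000 (Zephyr) > 28,500 (Quill) > 14,000 (Pike) > 8,000 (Novara) > …
Once the price passes $38,500, only Orion is left; the hammer falls at Tessera's limit of $38,500.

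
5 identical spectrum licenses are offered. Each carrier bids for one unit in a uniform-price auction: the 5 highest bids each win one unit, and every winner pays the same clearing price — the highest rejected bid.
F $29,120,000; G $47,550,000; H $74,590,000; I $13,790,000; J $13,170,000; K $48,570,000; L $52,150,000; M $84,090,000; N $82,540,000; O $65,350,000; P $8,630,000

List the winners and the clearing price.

Sorting: 84,090,000 (M), 82,540,000 (N), 74,590,000 (H), 65,350,000 (O), 52,150,000 (L), 48,570,000 (K), 47,550,000 (G), …
Winners (5 units): M, N, H, O, L.
Highest unsuccessful bid: $48,570,000 → clearing price.

M, N, H, O, L; each pays $48,570,000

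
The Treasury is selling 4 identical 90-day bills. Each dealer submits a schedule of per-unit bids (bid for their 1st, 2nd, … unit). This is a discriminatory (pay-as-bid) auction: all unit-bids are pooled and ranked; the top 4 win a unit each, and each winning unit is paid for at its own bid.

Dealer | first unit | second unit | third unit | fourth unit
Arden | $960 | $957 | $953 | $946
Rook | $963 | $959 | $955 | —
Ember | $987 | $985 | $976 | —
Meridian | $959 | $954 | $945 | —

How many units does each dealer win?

Ember 3, Rook 1

Pooled unit-bids ranked (top 4): 987 (Ember-1), 985 (Ember-2), 976 (Ember-3), 963 (Rook-1)
Next rejected bid: $960 (not a price — pay-as-bid).
Allocation: Ember 3, Rook 1.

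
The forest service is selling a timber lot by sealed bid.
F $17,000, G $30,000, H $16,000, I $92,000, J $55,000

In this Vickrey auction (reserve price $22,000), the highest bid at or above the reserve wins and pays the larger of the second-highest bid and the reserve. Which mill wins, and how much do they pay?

I pays $55,000

Vickrey auction (reserve price $22,000): the highest bid at or above the reserve wins and pays the larger of the second-highest bid and the reserve.
Bids ranked: 92,000 (I) > 55,000 (J) > 30,000 (G) > 17,000 (F) > 16,000 (H)
I has the top bid at or above the reserve ($92,000).
Second-highest bid $55,000 exceeds the reserve $22,000 → payment $55,000.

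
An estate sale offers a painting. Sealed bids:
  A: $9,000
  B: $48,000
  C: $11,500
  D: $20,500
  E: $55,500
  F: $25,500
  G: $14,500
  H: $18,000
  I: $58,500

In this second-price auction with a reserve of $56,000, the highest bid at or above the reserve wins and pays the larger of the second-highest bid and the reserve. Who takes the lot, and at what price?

Second-price auction with a reserve of $56,000: the highest bid at or above the reserve wins and pays the larger of the second-highest bid and the reserve.
Bids in order: 58,500 (I) > 55,500 (E) > 48,000 (B) > 25,500 (F) > 20,500 (D) > 18,000 (H) > …
I has the top bid at or above the reserve ($58,500).
max(second-highest $55,500, reserve $56,000) = $56,000.

I pays $56,000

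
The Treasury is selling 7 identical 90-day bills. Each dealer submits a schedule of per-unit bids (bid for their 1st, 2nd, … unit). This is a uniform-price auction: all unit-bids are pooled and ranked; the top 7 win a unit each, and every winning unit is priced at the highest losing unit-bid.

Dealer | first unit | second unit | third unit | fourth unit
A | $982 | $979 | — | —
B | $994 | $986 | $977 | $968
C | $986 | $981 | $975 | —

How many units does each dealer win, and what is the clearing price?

A 2, B 3, C 2; clearing price $975

All unit-bids, highest first — top 7: 994 (B-1), 986 (B-2), 986 (C-1), 982 (A-1), 981 (C-2), 979 (A-2), 977 (B-3)
First bid not allocated: $975.
Allocation: A 2, B 3, C 2.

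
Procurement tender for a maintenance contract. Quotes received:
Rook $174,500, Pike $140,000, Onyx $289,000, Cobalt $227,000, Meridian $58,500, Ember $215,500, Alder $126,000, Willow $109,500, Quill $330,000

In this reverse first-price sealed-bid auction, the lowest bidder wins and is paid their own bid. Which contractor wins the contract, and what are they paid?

Meridian is paid $58,500

Rule: the lowest bidder wins and is paid their own bid.
Bids in order: 58,500 (Meridian) < 109,500 (Willow) < 126,000 (Alder) < 140,000 (Pike) < 174,500 (Rook) < 215,500 (Ember) < …
Meridian has the lowest bid and is paid exactly that: $58,500.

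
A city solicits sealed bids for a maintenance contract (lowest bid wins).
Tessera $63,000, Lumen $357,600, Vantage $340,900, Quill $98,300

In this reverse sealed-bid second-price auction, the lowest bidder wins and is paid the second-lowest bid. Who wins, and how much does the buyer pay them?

Tessera is paid $98,300

Reverse sealed-bid second-price auction: the lowest bidder wins and is paid the second-lowest bid.
Bids in order: 63,000 (Tessera) < 98,300 (Quill) < 340,900 (Vantage) < 357,600 (Lumen)
Second-price: Tessera is paid Quill's bid of $98,300.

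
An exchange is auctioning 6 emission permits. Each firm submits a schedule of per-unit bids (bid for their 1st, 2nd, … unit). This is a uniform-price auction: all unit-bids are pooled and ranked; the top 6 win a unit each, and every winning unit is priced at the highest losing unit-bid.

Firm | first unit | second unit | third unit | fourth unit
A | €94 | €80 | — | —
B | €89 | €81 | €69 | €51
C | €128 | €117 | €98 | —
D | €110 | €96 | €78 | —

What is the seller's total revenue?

Pooled unit-bids ranked (top 6): 128 (C-1), 117 (C-2), 110 (D-1), 98 (C-3), 96 (D-2), 94 (A-1)
Highest rejected unit-bid = €89.
Allocation: A 1, C 3, D 2. Every unit priced at €89.
Revenue = 6 × 89 = €534.

Total revenue: €534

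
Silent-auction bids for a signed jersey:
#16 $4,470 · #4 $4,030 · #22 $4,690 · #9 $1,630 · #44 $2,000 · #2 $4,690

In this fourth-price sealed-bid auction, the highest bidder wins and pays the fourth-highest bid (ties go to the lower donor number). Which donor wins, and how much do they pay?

Sorting bids: 4,690 (#2) > 4,690 (#22) > 4,470 (#16) > 4,030 (#4) > 2,000 (#44) > 1,630 (#9)
#2 and #22 tie at $4,690; tie-break gives it to #2.
#2 wins; payment is bid #4 in the ranking = $4,030.

#2 pays $4,030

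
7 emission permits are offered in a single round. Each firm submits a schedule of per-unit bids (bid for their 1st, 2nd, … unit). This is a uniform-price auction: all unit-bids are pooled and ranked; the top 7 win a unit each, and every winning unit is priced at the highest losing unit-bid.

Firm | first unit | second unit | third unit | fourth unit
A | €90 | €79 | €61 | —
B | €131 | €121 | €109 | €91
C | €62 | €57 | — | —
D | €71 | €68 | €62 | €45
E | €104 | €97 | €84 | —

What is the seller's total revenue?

Pooled unit-bids ranked (top 7): 131 (B-1), 121 (B-2), 109 (B-3), 104 (E-1), 97 (E-2), 91 (B-4), 90 (A-1)
First bid not allocated: €84.
Allocation: A 1, B 4, E 2. Every unit priced at €84.
Revenue = 7 × 84 = €588.

Total revenue: €588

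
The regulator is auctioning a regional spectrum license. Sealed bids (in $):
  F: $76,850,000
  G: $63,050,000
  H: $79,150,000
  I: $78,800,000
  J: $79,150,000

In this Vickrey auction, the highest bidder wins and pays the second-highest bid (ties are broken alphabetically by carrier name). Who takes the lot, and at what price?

Sorting bids: 79,150,000 (H) > 79,150,000 (J) > 78,800,000 (I) > 76,850,000 (F) > 63,050,000 (G)
Tie at $79,150,000 → H wins by tie-break.
H wins with the highest bid; price is set by the runner-up at $79,150,000.

H pays $79,150,000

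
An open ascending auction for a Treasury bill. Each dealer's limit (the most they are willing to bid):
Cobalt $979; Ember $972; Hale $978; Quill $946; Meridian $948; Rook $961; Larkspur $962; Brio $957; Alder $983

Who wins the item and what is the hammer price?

Sorting limits: 983 (Alder) > 979 (Cobalt) > 978 (Hale) > 972 (Ember) > 962 (Larkspur) > 961 (Rook) > …
Bidding ends when Cobalt exits at $979; Alder takes it.

Alder wins at $979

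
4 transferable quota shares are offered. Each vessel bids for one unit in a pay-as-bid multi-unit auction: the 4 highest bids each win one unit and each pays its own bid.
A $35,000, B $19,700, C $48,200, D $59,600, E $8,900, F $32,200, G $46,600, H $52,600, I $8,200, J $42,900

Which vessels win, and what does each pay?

D $59,600, H $52,600, C $48,200, G $46,600

Bids ranked high→low: 59,600 (D), 52,600 (H), 48,200 (C), 46,600 (G), 42,900 (J), 35,000 (A), …
The 4 highest are D, H, C, G.
Each winner pays its own bid: D $59,600, H $52,600, C $48,200, G $46,600.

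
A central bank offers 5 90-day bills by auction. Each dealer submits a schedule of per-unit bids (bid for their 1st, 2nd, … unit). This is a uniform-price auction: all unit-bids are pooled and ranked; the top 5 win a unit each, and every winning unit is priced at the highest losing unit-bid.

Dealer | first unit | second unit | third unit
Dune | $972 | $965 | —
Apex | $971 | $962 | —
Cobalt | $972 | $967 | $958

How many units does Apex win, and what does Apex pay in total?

Apex: 1 unit, pays $962

Merging the schedules and taking the best 5: 972 (Dune-1), 972 (Cobalt-1), 971 (Apex-1), 967 (Cobalt-2), 965 (Dune-2)
The (k+1)-th unit-bid is $962.
Apex wins 1 unit(s) at $962 each.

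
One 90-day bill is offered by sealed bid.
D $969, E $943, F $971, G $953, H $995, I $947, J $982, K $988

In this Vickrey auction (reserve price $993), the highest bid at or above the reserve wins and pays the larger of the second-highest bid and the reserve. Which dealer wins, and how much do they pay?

H pays $993

Vickrey auction (reserve price $993): the highest bid at or above the reserve wins and pays the larger of the second-highest bid and the reserve.
Sorting bids: 995 (H) > 988 (K) > 982 (J) > 971 (F) > 969 (D) > 953 (G) > …
H has the top bid at or above the reserve ($995).
max(second-highest $988, reserve $993) = $993.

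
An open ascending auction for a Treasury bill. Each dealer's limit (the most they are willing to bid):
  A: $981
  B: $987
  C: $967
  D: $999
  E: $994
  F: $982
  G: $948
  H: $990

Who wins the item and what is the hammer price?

D wins at $994

Open ascending-bid auction: the price rises until one bidder remains; the winner pays the price at which the last rival dropped out.
Sorting limits: 999 (D) > 994 (E) > 990 (H) > 987 (B) > 982 (F) > 981 (A) > …
Bidding ends when E exits at $994; D takes it.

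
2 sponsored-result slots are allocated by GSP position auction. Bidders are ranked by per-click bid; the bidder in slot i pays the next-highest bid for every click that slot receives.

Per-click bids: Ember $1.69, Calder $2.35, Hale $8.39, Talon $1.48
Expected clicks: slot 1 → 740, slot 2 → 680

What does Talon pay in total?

Per-click bids in order: $8.39 (Hale) > $2.35 (Calder) > $1.69 (Ember) > …
Talon ranks below slot 2 → no slot, pays nothing.

Talon pays $0.00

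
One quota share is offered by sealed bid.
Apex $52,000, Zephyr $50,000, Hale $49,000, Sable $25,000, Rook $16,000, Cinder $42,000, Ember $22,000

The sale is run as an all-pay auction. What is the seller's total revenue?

Sorting bids: 52,000 (Apex) > 50,000 (Zephyr) > 49,000 (Hale) > 42,000 (Cinder) > 25,000 (Sable) > 22,000 (Ember) > …
Every bidder forfeits their bid regardless of winning.
Revenue = 52,000 + 50,000 + 49,000 + 25,000 + 16,000 + 42,000 + 22,000 = $256,000.

Total revenue: $256,000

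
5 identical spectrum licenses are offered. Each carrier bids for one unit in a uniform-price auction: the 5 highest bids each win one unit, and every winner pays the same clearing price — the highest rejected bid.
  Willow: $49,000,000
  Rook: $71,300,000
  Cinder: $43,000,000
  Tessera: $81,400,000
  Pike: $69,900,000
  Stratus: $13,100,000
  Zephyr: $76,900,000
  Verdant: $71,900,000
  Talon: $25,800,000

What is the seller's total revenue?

Ordering the bids: 81,400,000 (Tessera), 76,900,000 (Zephyr), 71,900,000 (Verdant), 71,300,000 (Rook), 69,900,000 (Pike), 49,000,000 (Willow), 43,000,000 (Cinder), …
The 5 highest are Tessera, Zephyr, Verdant, Rook, Pike.
Clearing price = highest rejected bid = $49,000,000.
Total revenue = 5 × $49,000,000 = $245,000,000.

Total revenue: $245,000,000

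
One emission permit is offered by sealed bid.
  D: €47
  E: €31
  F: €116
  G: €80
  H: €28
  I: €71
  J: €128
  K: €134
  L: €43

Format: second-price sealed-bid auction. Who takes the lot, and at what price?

Sorting bids: 134 (K) > 128 (J) > 116 (F) > 80 (G) > 71 (I) > 47 (D) > …
K is highest; pays the second-highest bid, €128.

K pays €128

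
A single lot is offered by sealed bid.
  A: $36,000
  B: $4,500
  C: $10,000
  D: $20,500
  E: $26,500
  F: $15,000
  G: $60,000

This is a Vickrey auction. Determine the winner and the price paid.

Bids in order: 60,000 (G) > 36,000 (A) > 26,500 (E) > 20,500 (D) > 15,000 (F) > 10,000 (C) > …
G wins with the highest bid; price is set by the runner-up at $36,000.

G pays $36,000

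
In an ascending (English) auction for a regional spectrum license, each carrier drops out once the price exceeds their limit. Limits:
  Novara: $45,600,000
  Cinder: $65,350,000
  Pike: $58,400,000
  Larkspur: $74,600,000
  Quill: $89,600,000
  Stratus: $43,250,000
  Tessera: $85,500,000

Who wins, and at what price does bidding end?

Limits ranked: 89,600,000 (Quill) > 85,500,000 (Tessera) > 74,600,000 (Larkspur) > 65,350,000 (Cinder) > 58,400,000 (Pike) > 45,600,000 (Novara) > …
Tessera is the last rival to drop out, at $85,500,000; Quill remains and wins at that price.

Quill wins at $85,500,000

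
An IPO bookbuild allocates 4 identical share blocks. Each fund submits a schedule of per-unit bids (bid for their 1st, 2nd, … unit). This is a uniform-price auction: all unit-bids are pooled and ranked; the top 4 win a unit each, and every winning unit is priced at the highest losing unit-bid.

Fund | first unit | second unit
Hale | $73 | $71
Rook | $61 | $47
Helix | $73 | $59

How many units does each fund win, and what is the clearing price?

All unit-bids, highest first — top 4: 73 (Hale-1), 73 (Helix-1), 71 (Hale-2), 61 (Rook-1)
Highest rejected unit-bid = $59.
Allocation: Hale 2, Helix 1, Rook 1.

Hale 2, Helix 1, Rook 1; clearing price $59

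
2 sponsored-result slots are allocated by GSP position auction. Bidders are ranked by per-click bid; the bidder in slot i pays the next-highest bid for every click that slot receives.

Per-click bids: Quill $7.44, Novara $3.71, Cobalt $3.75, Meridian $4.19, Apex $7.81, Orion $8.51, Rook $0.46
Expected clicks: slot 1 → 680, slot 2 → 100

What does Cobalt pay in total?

Per-click bids in order: $8.51 (Orion) > $7.81 (Apex) > $7.44 (Quill) > …
Cobalt ranks below slot 2 → no slot, pays nothing.

Cobalt pays $0.00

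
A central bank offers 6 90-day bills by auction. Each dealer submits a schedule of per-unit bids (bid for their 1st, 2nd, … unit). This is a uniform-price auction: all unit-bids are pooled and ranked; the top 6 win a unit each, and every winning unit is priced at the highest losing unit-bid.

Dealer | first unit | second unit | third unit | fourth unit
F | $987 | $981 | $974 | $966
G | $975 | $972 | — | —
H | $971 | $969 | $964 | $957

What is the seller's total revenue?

Pooled unit-bids ranked (top 6): 987 (F-1), 981 (F-2), 975 (G-1), 974 (F-3), 972 (G-2), 971 (H-1)
Highest rejected unit-bid = $969.
Allocation: F 3, G 2, H 1. Every unit priced at $969.
Revenue = 6 × 969 = $5,814.

Total revenue: $5,814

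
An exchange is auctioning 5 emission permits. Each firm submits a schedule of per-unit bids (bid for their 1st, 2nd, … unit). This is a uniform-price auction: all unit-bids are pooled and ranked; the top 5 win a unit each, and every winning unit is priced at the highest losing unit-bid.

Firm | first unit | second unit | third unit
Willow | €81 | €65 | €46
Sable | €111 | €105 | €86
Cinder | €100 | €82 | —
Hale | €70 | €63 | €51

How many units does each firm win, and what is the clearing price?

All unit-bids, highest first — top 5: 111 (Sable-1), 105 (Sable-2), 100 (Cinder-1), 86 (Sable-3), 82 (Cinder-2)
First bid not allocated: €81.
Allocation: Cinder 2, Sable 3.

Cinder 2, Sable 3; clearing price €81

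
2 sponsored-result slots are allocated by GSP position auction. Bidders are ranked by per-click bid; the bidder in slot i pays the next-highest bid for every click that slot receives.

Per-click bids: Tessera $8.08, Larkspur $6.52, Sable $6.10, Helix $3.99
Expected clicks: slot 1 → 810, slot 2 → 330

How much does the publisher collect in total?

Total revenue: $7294.20

Sorting advertisers: $8.08 (Tessera) > $6.52 (Larkspur) > $6.10 (Sable) > …
Slot 1: Tessera pays $6.52 × 810 = $5281.20
Slot 2: Larkspur pays $6.10 × 330 = $2013.00
Total = $7294.20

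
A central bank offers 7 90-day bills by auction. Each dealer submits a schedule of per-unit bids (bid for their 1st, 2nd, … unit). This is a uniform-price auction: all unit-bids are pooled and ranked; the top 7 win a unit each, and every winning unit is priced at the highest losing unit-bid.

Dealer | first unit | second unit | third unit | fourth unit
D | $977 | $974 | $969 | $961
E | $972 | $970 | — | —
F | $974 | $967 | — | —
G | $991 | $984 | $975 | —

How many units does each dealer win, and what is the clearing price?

D 2, E 1, F 1, G 3; clearing price $970

All unit-bids, highest first — top 7: 991 (G-1), 984 (G-2), 977 (D-1), 975 (G-3), 974 (D-2), 974 (F-1), 972 (E-1)
The (k+1)-th unit-bid is $970.
Allocation: D 2, E 1, F 1, G 3.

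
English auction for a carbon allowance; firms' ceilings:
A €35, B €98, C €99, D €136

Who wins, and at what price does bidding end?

D wins at €99

Limits ranked: 136 (D) > 99 (C) > 98 (B) > 35 (A)
C is the last rival to drop out, at €99; D remains and wins at that price.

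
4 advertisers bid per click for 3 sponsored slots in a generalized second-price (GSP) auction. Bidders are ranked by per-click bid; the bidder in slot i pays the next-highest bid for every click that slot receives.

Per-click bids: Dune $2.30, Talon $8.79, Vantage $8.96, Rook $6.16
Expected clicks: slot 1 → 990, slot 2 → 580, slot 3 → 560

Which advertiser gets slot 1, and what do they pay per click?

Vantage; $8.79 per click

Ranked by bid: $8.96 (Vantage) > $8.79 (Talon) > $6.16 (Rook) > $2.30 (Dune)
Slot 1 goes to the first-ranked bidder, Vantage, who pays the next bid down: $8.79/click.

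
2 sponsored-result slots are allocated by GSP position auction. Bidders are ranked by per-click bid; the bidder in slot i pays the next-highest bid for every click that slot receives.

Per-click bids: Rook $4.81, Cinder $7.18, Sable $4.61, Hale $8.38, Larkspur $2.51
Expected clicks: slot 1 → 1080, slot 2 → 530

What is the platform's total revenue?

Sorting advertisers: $8.38 (Hale) > $7.18 (Cinder) > $4.81 (Rook) > …
Slot 1: Hale pays $7.18 × 1080 = $7754.40
Slot 2: Cinder pays $4.81 × 530 = $2549.30
Total = $10303.70

Total revenue: $10303.70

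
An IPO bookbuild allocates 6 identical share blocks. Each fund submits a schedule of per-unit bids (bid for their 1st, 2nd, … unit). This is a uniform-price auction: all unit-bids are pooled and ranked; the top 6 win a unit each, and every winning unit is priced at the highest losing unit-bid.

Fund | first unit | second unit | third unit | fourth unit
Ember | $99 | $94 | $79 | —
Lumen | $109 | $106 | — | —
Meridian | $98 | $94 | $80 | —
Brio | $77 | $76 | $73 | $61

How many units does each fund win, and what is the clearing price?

Pooled unit-bids ranked (top 6): 109 (Lumen-1), 106 (Lumen-2), 99 (Ember-1), 98 (Meridian-1), 94 (Ember-2), 94 (Meridian-2)
First bid not allocated: $80.
Allocation: Ember 2, Lumen 2, Meridian 2.

Ember 2, Lumen 2, Meridian 2; clearing price $80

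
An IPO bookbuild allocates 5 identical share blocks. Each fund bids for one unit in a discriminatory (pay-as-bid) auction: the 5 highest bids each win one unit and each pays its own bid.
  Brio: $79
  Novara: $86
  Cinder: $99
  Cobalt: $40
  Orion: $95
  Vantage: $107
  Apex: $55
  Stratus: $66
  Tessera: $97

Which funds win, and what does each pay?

Vantage $107, Cinder $99, Tessera $97, Orion $95, Novara $86

Ordering the bids: 107 (Vantage), 99 (Cinder), 97 (Tessera), 95 (Orion), 86 (Novara), 79 (Brio), 66 (Stratus), …
Top 5: Vantage, Cinder, Tessera, Orion, Novara.
Each winner pays its own bid: Vantage $107, Cinder $99, Tessera $97, Orion $95, Novara $86.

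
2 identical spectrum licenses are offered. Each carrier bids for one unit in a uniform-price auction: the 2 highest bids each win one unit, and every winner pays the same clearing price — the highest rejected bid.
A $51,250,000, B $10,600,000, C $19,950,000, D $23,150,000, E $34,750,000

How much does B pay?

Sorting: 51,250,000 (A), 34,750,000 (E), 23,150,000 (D), 19,950,000 (C), …
Winners (2 units): A, E.
First losing bid is D's $23,150,000, which sets the uniform price.
B does not win → pays $0.

B pays $0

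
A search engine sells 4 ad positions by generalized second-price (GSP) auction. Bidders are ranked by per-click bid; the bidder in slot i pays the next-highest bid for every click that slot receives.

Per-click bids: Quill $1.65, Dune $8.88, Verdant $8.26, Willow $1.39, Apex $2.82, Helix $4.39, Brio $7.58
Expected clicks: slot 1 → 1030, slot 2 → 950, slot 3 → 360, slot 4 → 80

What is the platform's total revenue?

Total revenue: $17514.80

Sorting advertisers: $8.88 (Dune) > $8.26 (Verdant) > $7.58 (Brio) > $4.39 (Helix) > $2.82 (Apex) > …
Slot 1: Dune pays $8.26 × 1030 = $8507.80
Slot 2: Verdant pays $7.58 × 950 = $7201.00
Slot 3: Brio pays $4.39 × 360 = $1580.40
Slot 4: Helix pays $2.82 × 80 = $225.60
Total = $17514.80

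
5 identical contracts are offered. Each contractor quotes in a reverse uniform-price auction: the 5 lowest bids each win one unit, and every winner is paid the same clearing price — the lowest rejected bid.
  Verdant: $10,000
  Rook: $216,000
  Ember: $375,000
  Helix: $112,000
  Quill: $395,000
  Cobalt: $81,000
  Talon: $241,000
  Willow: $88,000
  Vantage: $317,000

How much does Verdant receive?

Ordering the bids: 10,000 (Verdant), 81,000 (Cobalt), 88,000 (Willow), 112,000 (Helix), 216,000 (Rook), 241,000 (Talon), 317,000 (Vantage), …
Winners (5 units): Verdant, Cobalt, Willow, Helix, Rook.
Clearing price = lowest rejected bid = $241,000.
Verdant wins → is paid $241,000.

Verdant is paid $241,000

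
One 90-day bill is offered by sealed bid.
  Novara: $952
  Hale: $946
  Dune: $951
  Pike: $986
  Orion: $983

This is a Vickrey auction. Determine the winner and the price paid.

Pike pays $983

Sorting bids: 986 (Pike) > 983 (Orion) > 952 (Novara) > 951 (Dune) > 946 (Hale)
Pike is highest; pays the second-highest bid, $983.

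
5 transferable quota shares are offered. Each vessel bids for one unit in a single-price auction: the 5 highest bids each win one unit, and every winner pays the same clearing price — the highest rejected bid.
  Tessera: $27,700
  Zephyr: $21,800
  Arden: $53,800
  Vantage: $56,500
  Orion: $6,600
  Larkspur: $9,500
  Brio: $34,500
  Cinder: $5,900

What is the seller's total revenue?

Total revenue: $47,500

Bids ranked high→low: 56,500 (Vantage), 53,800 (Arden), 34,500 (Brio), 27,700 (Tessera), 21,800 (Zephyr), 9,500 (Larkspur), 6,600 (Orion), …
Top 5: Vantage, Arden, Brio, Tessera, Zephyr.
First losing bid is Larkspur's $9,500, which sets the uniform price.
Total revenue = 5 × $9,500 = $47,500.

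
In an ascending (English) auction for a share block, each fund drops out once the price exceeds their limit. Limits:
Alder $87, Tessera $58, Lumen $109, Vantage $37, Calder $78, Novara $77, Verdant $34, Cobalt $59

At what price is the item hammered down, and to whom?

Sorting limits: 109 (Lumen) > 87 (Alder) > 78 (Calder) > 77 (Novara) > 59 (Cobalt) > 58 (Tessera) > …
Alder is the last rival to drop out, at $87; Lumen remains and wins at that price.

Lumen wins at $87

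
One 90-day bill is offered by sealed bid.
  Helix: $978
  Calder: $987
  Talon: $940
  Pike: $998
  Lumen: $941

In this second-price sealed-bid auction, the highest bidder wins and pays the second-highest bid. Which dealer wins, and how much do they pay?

Pike pays $987

Rule: the highest bidder wins and pays the second-highest bid.
Bids ranked: 998 (Pike) > 987 (Calder) > 978 (Helix) > 941 (Lumen) > 940 (Talon)
Pike wins with the highest bid; price is set by the runner-up at $987.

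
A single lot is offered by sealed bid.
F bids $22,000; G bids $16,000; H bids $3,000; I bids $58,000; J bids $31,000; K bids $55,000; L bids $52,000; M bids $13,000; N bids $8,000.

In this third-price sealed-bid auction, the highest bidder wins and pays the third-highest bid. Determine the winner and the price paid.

Third-price sealed-bid auction: the highest bidder wins and pays the third-highest bid.
Sorting bids: 58,000 (I) > 55,000 (K) > 52,000 (L) > 31,000 (J) > 22,000 (F) > 16,000 (G) > …
I is highest; pays the third-highest bid, $52,000.

I pays $52,000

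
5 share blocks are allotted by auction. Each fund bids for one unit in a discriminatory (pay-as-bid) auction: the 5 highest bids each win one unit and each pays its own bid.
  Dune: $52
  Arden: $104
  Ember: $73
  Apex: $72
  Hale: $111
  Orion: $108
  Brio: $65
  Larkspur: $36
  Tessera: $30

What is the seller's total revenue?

Total revenue: $468

Bids ranked high→low: 111 (Hale), 108 (Orion), 104 (Arden), 73 (Ember), 72 (Apex), 65 (Brio), 52 (Dune), …
Top 5: Hale, Orion, Arden, Ember, Apex.
Total revenue = 111 + 108 + 104 + 73 + 72 = $468.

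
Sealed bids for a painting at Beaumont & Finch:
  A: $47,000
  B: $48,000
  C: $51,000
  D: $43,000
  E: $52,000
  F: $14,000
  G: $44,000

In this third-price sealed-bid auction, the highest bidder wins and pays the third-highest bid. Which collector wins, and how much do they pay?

E pays $48,000

Bids ranked: 52,000 (E) > 51,000 (C) > 48,000 (B) > 47,000 (A) > 44,000 (G) > 43,000 (D) > …
E wins; payment is bid #3 in the ranking = $48,000.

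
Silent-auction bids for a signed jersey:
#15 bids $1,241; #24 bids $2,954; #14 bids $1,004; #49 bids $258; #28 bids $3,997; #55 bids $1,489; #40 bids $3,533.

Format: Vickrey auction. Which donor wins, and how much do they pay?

#28 pays $3,533

Bids ranked: 3,997 (#28) > 3,533 (#40) > 2,954 (#24) > 1,489 (#55) > 1,241 (#15) > 1,004 (#14) > …
#28 wins with the highest bid; price is set by the runner-up at $3,533.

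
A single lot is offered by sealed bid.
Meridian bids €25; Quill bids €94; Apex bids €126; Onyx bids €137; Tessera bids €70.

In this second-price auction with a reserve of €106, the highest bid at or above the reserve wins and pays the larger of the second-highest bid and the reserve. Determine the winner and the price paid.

Sorting bids: 137 (Onyx) > 126 (Apex) > 94 (Quill) > 70 (Tessera) > 25 (Meridian)
Onyx has the top bid at or above the reserve (€137).
max(second-highest €126, reserve €106) = €126; the reserve does not bind.

Onyx pays €126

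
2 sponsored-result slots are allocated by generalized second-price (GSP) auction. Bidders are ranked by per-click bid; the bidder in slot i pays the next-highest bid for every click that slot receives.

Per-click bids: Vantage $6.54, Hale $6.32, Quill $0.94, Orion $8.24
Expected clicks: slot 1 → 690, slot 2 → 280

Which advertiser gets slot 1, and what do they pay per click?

Per-click bids in order: $8.24 (Orion) > $6.54 (Vantage) > $6.32 (Hale) > …
Slot 1 goes to the first-ranked bidder, Orion, who pays the next bid down: $6.54/click.

Orion; $6.54 per click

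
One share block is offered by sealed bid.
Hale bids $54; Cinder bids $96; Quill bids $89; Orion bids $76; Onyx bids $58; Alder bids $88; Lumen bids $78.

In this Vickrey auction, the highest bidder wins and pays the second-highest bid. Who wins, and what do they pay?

Cinder pays $89

Sorting bids: 96 (Cinder) > 89 (Quill) > 88 (Alder) > 78 (Lumen) > 76 (Orion) > 58 (Onyx) > …
Cinder wins with the highest bid; price is set by the runner-up at $89.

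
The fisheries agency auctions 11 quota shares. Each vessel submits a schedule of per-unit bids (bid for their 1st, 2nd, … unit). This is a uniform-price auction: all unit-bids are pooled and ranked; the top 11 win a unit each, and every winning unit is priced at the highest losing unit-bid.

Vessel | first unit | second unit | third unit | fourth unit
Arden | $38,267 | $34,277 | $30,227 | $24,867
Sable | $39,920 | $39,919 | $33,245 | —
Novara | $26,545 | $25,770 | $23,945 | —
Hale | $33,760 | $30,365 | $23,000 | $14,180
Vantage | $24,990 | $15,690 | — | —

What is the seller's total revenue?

Total revenue: $273,537

All unit-bids, highest first — top 11: 39,920 (Sable-1), 39,919 (Sable-2), 38,267 (Arden-1), 34,277 (Arden-2), 33,760 (Hale-1), 33,245 (Sable-3), 30,365 (Hale-2), 30,227 (Arden-3), 26,545 (Novara-1), 25,770 (Novara-2), 24,990 (Vantage-1)
First bid not allocated: $24,867.
Allocation: Arden 3, Hale 2, Novara 2, Sable 3, Vantage 1. Every unit priced at $24,867.
Revenue = 11 × 24,867 = $273,537.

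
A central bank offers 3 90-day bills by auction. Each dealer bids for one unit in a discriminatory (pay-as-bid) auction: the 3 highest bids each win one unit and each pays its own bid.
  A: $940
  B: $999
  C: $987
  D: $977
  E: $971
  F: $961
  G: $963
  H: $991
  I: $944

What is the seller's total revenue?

Ordering the bids: 999 (B), 991 (H), 987 (C), 977 (D), 971 (E), …
The 3 highest are B, H, C.
Total revenue = 999 + 991 + 987 = $2,977.

Total revenue: $2,977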